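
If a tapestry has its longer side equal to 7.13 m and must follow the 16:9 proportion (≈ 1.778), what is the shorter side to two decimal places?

16:9 ≈ 1.77778.
Shorter side = 7.13 ÷ 1.77778 ≈ 4.0106 → 4.01 m.

4.01 m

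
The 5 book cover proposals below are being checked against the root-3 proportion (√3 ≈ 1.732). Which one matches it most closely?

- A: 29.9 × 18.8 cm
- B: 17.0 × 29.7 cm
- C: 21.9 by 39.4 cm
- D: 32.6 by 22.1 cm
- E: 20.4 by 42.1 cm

Ratios (long/short): A ≈ 1.590; B ≈ 1.747; C ≈ 1.799; D ≈ 1.475; E ≈ 2.064.
root-3 ≈ 1.732; option B is nearest (Δ 0.015).

B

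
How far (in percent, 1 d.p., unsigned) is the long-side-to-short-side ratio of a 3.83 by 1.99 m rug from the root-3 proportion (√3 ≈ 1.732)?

11.1%

Ratio = 3.83 / 1.99 ≈ 1.9246.
Ideal root-3 ≈ 1.7321. |1.9246 − 1.7321| / 1.7321 ≈ 11.11% → 11.1%.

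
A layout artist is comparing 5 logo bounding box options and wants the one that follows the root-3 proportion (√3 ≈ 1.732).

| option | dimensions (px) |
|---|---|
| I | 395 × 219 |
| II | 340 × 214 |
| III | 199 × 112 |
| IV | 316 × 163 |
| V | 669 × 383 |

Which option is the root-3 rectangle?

V

Ratios (long/short): I ≈ 1.804; II ≈ 1.589; III ≈ 1.777; IV ≈ 1.939; V ≈ 1.747.
root-3 ≈ 1.732; option V is nearest (Δ 0.015).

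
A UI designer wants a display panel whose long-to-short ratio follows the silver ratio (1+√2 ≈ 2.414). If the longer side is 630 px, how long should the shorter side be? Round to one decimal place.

silver ratio ≈ 2.41421.
Shorter side = 630 ÷ 2.41421 ≈ 260.955 → 261.0 px.

261.0 px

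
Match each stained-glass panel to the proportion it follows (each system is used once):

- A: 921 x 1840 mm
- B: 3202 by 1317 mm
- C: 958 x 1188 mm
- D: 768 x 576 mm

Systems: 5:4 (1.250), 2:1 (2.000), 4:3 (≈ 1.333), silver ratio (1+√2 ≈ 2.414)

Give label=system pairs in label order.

A = 1840/921 ≈ 1.998 → 2:1 (2.000)
B = 3202/1317 ≈ 2.431 → silver ratio (2.414)
C = 1188/958 ≈ 1.240 → 5:4 (1.250)
D = 768/576 ≈ 1.333 → 4:3 (1.333)

A=2:1, B=silver ratio, C=5:4, D=4:3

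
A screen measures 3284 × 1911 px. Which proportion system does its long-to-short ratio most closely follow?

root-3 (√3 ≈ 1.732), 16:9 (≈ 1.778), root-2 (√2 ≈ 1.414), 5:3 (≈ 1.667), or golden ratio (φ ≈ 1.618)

root-3

3284/1911 ≈ 1.718. Nearest candidates are root-3 (1.732, off by 0.014) and 5:3 (1.667, off by 0.051).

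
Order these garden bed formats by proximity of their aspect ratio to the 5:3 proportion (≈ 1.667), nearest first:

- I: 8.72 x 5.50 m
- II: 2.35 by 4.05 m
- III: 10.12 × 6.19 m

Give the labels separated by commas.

Ratios: I = 8.72 / 5.50 ≈ 1.585; II = 4.05 / 2.35 ≈ 1.723; III = 10.12 / 6.19 ≈ 1.635.
|Δ from 1.667|: I 0.082; II 0.056; III 0.032.

III, II, I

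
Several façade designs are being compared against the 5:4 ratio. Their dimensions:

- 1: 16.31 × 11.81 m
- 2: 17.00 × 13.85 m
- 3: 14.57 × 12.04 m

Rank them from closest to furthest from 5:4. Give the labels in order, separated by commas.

1: 16.31/11.81 ≈ 1.381 → |1.381 − 1.250| = 0.131
2: 17.00/13.85 ≈ 1.227 → |1.227 − 1.250| = 0.023
3: 14.57/12.04 ≈ 1.210 → |1.210 − 1.250| = 0.040

2, 3, 1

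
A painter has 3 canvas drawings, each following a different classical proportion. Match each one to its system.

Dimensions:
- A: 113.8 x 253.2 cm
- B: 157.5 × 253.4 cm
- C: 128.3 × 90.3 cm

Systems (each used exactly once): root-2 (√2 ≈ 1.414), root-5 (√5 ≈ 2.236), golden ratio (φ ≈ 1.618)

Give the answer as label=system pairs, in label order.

A=root-5, B=golden ratio, C=root-2

A = 253.2/113.8 ≈ 2.225 → root-5 (2.236)
B = 253.4/157.5 ≈ 1.609 → golden ratio (1.618)
C = 128.3/90.3 ≈ 1.421 → root-2 (1.414)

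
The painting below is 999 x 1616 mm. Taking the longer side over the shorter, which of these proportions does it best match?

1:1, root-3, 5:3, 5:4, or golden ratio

Ratio = 1616 / 999 ≈ 1.618.
Distances: 1:1 1.000 (Δ 0.618); root-3 1.732 (Δ 0.114); 5:3 1.667 (Δ 0.049); 5:4 1.250 (Δ 0.368); golden ratio 1.618 (Δ 0.000).

golden ratio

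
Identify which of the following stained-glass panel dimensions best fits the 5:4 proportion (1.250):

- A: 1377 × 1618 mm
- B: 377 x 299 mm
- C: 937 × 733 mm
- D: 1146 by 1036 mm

B

Target 5:4 ≈ 1.250.
A: 1.175 (Δ0.075)  B: 1.261 (Δ0.011)  C: 1.278 (Δ0.028)  D: 1.106 (Δ0.144)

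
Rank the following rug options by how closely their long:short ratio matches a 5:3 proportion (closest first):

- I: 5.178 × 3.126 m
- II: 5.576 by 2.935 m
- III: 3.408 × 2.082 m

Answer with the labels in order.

I, III, II

Ratios: I = 5.178 / 3.126 ≈ 1.656; II = 5.576 / 2.935 ≈ 1.900; III = 3.408 / 2.082 ≈ 1.637.
|Δ from 1.667|: I 0.011; II 0.233; III 0.030.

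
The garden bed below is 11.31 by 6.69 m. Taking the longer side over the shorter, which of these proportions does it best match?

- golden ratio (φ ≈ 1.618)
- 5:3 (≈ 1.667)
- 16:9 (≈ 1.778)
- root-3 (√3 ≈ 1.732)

5:3

11.31/6.69 ≈ 1.691. Nearest candidates are 5:3 (1.667, off by 0.024) and root-3 (1.732, off by 0.041).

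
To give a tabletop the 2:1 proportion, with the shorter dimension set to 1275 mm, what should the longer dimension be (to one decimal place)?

2:1 = 2.00000.
Longer side = 1275 × 2.00000 ≈ 2550.000 → 2550.0 mm.

2550.0 mm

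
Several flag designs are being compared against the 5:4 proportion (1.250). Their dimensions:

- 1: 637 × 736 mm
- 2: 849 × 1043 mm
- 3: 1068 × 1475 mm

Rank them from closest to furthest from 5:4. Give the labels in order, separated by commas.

Ratios: 1 = 736 / 637 ≈ 1.155; 2 = 1043 / 849 ≈ 1.229; 3 = 1475 / 1068 ≈ 1.381.
|Δ from 1.250|: 1 0.095; 2 0.021; 3 0.131.

2, 1, 3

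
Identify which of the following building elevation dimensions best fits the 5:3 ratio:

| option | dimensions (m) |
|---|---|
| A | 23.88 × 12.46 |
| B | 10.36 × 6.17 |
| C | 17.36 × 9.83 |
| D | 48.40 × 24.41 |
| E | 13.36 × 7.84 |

B

Target 5:3 ≈ 1.667.
A: 1.917 (Δ0.250)  B: 1.679 (Δ0.012)  C: 1.766 (Δ0.099)  D: 1.983 (Δ0.316)  E: 1.704 (Δ0.037)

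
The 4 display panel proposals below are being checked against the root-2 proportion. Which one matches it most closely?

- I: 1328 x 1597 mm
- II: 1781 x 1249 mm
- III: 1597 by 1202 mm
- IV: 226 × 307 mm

II

Target root-2 ≈ 1.414.
I: 1.203 (Δ0.211)  II: 1.426 (Δ0.012)  III: 1.329 (Δ0.085)  IV: 1.358 (Δ0.056)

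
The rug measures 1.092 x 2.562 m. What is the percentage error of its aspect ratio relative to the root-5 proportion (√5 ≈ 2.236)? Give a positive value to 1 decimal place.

Ratio = 2.562 / 1.092 ≈ 2.3462.
Ideal root-5 ≈ 2.2361. |2.3462 − 2.2361| / 2.2361 ≈ 4.92% → 4.9%.

4.9%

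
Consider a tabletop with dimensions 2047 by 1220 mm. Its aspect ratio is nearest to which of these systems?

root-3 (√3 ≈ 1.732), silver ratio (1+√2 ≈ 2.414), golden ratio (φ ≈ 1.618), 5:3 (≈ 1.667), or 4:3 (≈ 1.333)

5:3

2047/1220 ≈ 1.678. Nearest candidates are 5:3 (1.667, off by 0.011) and root-3 (1.732, off by 0.054).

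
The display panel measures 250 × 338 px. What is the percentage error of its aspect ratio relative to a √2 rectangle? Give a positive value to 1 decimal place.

Ratio = 338 / 250 ≈ 1.3520.
Ideal root-2 ≈ 1.4142. |1.3520 − 1.4142| / 1.4142 ≈ 4.40% → 4.4%.

4.4%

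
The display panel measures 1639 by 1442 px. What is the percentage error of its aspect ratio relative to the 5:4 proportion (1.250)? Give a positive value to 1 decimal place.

Ratio = 1639 / 1442 ≈ 1.1366.
Ideal 5:4 = 1.2500. |1.1366 − 1.2500| / 1.2500 ≈ 9.07% → 9.1%.

9.1%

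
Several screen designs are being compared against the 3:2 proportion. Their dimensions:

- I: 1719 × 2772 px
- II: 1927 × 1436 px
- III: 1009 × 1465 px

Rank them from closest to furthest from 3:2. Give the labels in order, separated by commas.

I: 2772/1719 ≈ 1.613 → |1.613 − 1.500| = 0.113
II: 1927/1436 ≈ 1.342 → |1.342 − 1.500| = 0.158
III: 1465/1009 ≈ 1.452 → |1.452 − 1.500| = 0.048

III, I, II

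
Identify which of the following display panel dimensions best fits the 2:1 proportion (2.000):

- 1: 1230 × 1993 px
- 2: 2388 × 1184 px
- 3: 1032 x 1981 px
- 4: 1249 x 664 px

Ratios (long/short): 1 ≈ 1.620; 2 ≈ 2.017; 3 ≈ 1.920; 4 ≈ 1.881.
2:1 ≈ 2.000; option 2 is nearest (Δ 0.017).

2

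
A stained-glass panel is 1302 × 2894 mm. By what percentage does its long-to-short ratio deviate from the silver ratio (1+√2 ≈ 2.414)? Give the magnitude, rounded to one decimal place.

Ratio = 2894 / 1302 ≈ 2.2227.
Ideal silver ratio ≈ 2.4142. |2.2227 − 2.4142| / 2.4142 ≈ 7.93% → 7.9%.

7.9%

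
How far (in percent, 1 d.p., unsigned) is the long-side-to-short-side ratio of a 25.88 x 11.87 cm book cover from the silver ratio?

9.7%

Ratio = 25.88 / 11.87 ≈ 2.1803.
Ideal silver ratio ≈ 2.4142. |2.1803 − 2.4142| / 2.4142 ≈ 9.69% → 9.7%.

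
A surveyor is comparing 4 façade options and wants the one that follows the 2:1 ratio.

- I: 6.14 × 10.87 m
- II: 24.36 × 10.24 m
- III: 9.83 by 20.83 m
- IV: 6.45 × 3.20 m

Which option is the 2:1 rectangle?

IV

Target 2:1 ≈ 2.000.
I: 1.770 (Δ0.230)  II: 2.379 (Δ0.379)  III: 2.119 (Δ0.119)  IV: 2.016 (Δ0.016)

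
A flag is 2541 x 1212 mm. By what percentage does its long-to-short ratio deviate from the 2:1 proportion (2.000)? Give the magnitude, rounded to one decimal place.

4.8%

Ratio = 2541 / 1212 ≈ 2.0965.
Ideal 2:1 = 2.0000. |2.0965 − 2.0000| / 2.0000 ≈ 4.82% → 4.8%.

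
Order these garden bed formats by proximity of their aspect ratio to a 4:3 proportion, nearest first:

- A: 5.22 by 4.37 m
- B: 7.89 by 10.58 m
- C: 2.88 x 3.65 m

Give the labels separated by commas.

B, C, A

Ratios: A = 5.22 / 4.37 ≈ 1.195; B = 10.58 / 7.89 ≈ 1.341; C = 3.65 / 2.88 ≈ 1.267.
|Δ from 1.333|: A 0.138; B 0.008; C 0.066.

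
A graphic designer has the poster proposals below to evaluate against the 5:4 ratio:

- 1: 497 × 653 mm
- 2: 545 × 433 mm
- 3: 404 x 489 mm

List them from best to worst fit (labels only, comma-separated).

2, 3, 1

Ratios: 1 = 653 / 497 ≈ 1.314; 2 = 545 / 433 ≈ 1.259; 3 = 489 / 404 ≈ 1.210.
|Δ from 1.250|: 1 0.064; 2 0.009; 3 0.040.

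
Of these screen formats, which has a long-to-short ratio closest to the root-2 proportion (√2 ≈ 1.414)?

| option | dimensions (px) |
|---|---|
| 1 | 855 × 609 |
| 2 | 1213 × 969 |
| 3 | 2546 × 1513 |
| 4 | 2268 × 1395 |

Ratios (long/short): 1 ≈ 1.404; 2 ≈ 1.252; 3 ≈ 1.683; 4 ≈ 1.626.
root-2 ≈ 1.414; option 1 is nearest (Δ 0.010).

1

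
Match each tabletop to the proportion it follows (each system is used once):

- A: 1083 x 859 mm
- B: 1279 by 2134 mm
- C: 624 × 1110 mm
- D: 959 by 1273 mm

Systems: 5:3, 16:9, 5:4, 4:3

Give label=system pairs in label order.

A=5:4, B=5:3, C=16:9, D=4:3

Ratios: A ≈ 1.261; B ≈ 1.668; C ≈ 1.779; D ≈ 1.327.
Targets: 5:3 ≈ 1.667; 16:9 ≈ 1.778; 5:4 ≈ 1.250; 4:3 ≈ 1.333.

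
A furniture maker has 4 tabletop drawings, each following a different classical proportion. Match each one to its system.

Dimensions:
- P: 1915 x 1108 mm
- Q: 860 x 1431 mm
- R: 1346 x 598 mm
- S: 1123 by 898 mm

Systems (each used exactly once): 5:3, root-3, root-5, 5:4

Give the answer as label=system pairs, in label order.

Ratios: P ≈ 1.728; Q ≈ 1.664; R ≈ 2.251; S ≈ 1.251.
Targets: 5:3 ≈ 1.667; root-3 ≈ 1.732; root-5 ≈ 2.236; 5:4 ≈ 1.250.

P=root-3, Q=5:3, R=root-5, S=5:4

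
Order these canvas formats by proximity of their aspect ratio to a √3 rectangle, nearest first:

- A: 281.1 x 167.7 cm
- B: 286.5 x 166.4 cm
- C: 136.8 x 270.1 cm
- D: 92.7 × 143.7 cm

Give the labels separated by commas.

Ratios: A = 281.1 / 167.7 ≈ 1.676; B = 286.5 / 166.4 ≈ 1.722; C = 270.1 / 136.8 ≈ 1.974; D = 143.7 / 92.7 ≈ 1.550.
|Δ from 1.732|: A 0.056; B 0.010; C 0.242; D 0.182.

B, A, D, C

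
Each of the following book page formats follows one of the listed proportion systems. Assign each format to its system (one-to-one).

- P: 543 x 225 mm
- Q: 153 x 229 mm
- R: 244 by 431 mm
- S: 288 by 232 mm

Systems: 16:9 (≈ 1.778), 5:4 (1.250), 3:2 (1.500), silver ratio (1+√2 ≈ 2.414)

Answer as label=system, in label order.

P=silver ratio, Q=3:2, R=16:9, S=5:4

P = 543/225 ≈ 2.413 → silver ratio (2.414)
Q = 229/153 ≈ 1.497 → 3:2 (1.500)
R = 431/244 ≈ 1.766 → 16:9 (1.778)
S = 288/232 ≈ 1.241 → 5:4 (1.250)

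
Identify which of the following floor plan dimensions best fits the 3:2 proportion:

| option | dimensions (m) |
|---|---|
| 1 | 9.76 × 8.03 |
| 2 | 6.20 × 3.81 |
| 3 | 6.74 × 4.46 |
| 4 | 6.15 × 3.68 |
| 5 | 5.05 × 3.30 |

Ratios (long/short): 1 ≈ 1.215; 2 ≈ 1.627; 3 ≈ 1.511; 4 ≈ 1.671; 5 ≈ 1.530.
3:2 ≈ 1.500; option 3 is nearest (Δ 0.011).

3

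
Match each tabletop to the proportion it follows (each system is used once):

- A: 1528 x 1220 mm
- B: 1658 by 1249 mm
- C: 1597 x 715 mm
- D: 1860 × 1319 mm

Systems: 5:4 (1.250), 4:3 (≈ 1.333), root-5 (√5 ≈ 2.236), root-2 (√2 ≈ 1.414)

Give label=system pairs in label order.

A=5:4, B=4:3, C=root-5, D=root-2

Ratios: A ≈ 1.252; B ≈ 1.327; C ≈ 2.234; D ≈ 1.410.
Targets: 5:4 ≈ 1.250; 4:3 ≈ 1.333; root-5 ≈ 2.236; root-2 ≈ 1.414.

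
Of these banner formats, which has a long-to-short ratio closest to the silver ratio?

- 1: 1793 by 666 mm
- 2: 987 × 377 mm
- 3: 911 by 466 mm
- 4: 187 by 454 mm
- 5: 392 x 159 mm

4

Ratios (long/short): 1 ≈ 2.692; 2 ≈ 2.618; 3 ≈ 1.955; 4 ≈ 2.428; 5 ≈ 2.465.
silver ratio ≈ 2.414; option 4 is nearest (Δ 0.014).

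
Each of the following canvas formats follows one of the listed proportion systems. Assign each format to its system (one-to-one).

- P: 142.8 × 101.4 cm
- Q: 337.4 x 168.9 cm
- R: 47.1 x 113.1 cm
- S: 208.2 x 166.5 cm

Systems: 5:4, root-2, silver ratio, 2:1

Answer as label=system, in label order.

Ratios: P ≈ 1.408; Q ≈ 1.998; R ≈ 2.401; S ≈ 1.250.
Targets: 5:4 ≈ 1.250; root-2 ≈ 1.414; silver ratio ≈ 2.414; 2:1 ≈ 2.000.

P=root-2, Q=2:1, R=silver ratio, S=5:4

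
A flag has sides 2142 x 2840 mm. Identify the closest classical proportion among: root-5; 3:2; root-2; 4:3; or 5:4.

2840/2142 ≈ 1.326. Nearest candidates are 4:3 (1.333, off by 0.007) and 5:4 (1.250, off by 0.076).

4:3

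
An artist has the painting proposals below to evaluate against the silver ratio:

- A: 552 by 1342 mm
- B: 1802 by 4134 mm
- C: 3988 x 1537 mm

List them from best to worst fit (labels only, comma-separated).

A, B, C

Ratios: A = 1342 / 552 ≈ 2.431; B = 4134 / 1802 ≈ 2.294; C = 3988 / 1537 ≈ 2.595.
|Δ from 2.414|: A 0.017; B 0.120; C 0.181.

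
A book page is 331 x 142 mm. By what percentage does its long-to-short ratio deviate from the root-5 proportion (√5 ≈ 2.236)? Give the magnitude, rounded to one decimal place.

4.2%

Ratio = 331 / 142 ≈ 2.3310.
Ideal root-5 ≈ 2.2361. |2.3310 − 2.2361| / 2.2361 ≈ 4.24% → 4.2%.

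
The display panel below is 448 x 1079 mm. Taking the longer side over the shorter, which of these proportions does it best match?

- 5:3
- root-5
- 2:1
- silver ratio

Ratio = 1079 / 448 ≈ 2.408.
Distances: 5:3 1.667 (Δ 0.741); root-5 2.236 (Δ 0.172); 2:1 2.000 (Δ 0.408); silver ratio 2.414 (Δ 0.006).

silver ratio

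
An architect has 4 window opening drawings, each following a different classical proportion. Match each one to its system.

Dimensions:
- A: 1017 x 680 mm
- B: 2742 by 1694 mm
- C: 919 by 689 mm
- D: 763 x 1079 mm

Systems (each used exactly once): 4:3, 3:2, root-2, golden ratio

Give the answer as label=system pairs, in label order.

A=3:2, B=golden ratio, C=4:3, D=root-2

Ratios: A ≈ 1.496; B ≈ 1.619; C ≈ 1.334; D ≈ 1.414.
Targets: 4:3 ≈ 1.333; 3:2 ≈ 1.500; root-2 ≈ 1.414; golden ratio ≈ 1.618.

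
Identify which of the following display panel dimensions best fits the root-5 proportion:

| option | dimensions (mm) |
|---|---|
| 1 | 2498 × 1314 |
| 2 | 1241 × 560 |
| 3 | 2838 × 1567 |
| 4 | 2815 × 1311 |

Target root-5 ≈ 2.236.
1: 1.901 (Δ0.335)  2: 2.216 (Δ0.020)  3: 1.811 (Δ0.425)  4: 2.147 (Δ0.089)

2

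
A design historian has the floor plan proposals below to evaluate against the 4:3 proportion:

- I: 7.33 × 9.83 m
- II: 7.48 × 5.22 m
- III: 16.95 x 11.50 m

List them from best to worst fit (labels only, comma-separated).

I: 9.83/7.33 ≈ 1.341 → |1.341 − 1.333| = 0.008
II: 7.48/5.22 ≈ 1.433 → |1.433 − 1.333| = 0.100
III: 16.95/11.50 ≈ 1.474 → |1.474 − 1.333| = 0.141

I, II, III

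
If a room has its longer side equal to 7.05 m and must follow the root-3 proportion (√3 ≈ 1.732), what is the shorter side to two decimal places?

4.07 m

root-3 ≈ 1.73205.
Shorter side = 7.05 ÷ 1.73205 ≈ 4.0703 → 4.07 m.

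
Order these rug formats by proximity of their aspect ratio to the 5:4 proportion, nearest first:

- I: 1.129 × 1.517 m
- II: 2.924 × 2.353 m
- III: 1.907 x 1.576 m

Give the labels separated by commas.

II, III, I

I: 1.517/1.129 ≈ 1.344 → |1.344 − 1.250| = 0.094
II: 2.924/2.353 ≈ 1.243 → |1.243 − 1.250| = 0.007
III: 1.907/1.576 ≈ 1.210 → |1.210 − 1.250| = 0.040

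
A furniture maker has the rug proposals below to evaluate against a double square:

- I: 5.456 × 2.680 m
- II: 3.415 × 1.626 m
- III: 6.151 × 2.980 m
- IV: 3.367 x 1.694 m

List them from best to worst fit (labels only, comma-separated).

IV, I, III, II

I: 5.456/2.680 ≈ 2.036 → |2.036 − 2.000| = 0.036
II: 3.415/1.626 ≈ 2.100 → |2.100 − 2.000| = 0.100
III: 6.151/2.980 ≈ 2.064 → |2.064 − 2.000| = 0.064
IV: 3.367/1.694 ≈ 1.988 → |1.988 − 2.000| = 0.012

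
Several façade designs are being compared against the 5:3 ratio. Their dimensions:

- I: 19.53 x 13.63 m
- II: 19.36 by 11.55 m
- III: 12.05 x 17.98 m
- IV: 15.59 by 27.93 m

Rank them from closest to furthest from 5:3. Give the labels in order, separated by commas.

I: 19.53/13.63 ≈ 1.433 → |1.433 − 1.667| = 0.234
II: 19.36/11.55 ≈ 1.676 → |1.676 − 1.667| = 0.009
III: 17.98/12.05 ≈ 1.492 → |1.492 − 1.667| = 0.175
IV: 27.93/15.59 ≈ 1.792 → |1.792 − 1.667| = 0.125

II, IV, III, I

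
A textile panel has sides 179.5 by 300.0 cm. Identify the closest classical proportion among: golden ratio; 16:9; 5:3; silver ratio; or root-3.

5:3

Ratio = 300.0 / 179.5 ≈ 1.671.
Distances: golden ratio 1.618 (Δ 0.053); 16:9 1.778 (Δ 0.107); 5:3 1.667 (Δ 0.004); silver ratio 2.414 (Δ 0.743); root-3 1.732 (Δ 0.061).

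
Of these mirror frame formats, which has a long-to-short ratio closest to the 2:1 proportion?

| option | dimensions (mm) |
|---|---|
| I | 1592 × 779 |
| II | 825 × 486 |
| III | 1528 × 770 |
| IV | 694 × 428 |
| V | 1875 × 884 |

Target 2:1 ≈ 2.000.
I: 2.044 (Δ0.044)  II: 1.698 (Δ0.302)  III: 1.984 (Δ0.016)  IV: 1.621 (Δ0.379)  V: 2.121 (Δ0.121)

III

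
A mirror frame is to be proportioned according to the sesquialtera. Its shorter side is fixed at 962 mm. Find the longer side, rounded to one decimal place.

3:2 = 1.50000.
Longer side = 962 × 1.50000 ≈ 1443.000 → 1443.0 mm.

1443.0 mm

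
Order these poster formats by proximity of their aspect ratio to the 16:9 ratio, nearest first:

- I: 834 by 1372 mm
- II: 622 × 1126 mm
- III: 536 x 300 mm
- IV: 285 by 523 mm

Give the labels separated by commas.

III, II, IV, I

Ratios: I = 1372 / 834 ≈ 1.645; II = 1126 / 622 ≈ 1.810; III = 536 / 300 ≈ 1.787; IV = 523 / 285 ≈ 1.835.
|Δ from 1.778|: I 0.133; II 0.032; III 0.009; IV 0.057.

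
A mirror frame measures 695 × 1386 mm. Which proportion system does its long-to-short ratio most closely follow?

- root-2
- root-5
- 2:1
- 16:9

2:1

1386/695 ≈ 1.994. Nearest candidates are 2:1 (2.000, off by 0.006) and 16:9 (1.778, off by 0.216).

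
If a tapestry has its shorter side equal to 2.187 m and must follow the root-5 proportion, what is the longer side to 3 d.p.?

root-5 ≈ 2.23607.
Longer side = 2.187 × 2.23607 ≈ 4.89029 → 4.890 m.

4.890 m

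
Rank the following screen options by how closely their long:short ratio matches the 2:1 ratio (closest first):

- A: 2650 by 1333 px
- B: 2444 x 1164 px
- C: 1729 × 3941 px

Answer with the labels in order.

A, B, C

Ratios: A = 2650 / 1333 ≈ 1.988; B = 2444 / 1164 ≈ 2.100; C = 3941 / 1729 ≈ 2.279.
|Δ from 2.000|: A 0.012; B 0.100; C 0.279.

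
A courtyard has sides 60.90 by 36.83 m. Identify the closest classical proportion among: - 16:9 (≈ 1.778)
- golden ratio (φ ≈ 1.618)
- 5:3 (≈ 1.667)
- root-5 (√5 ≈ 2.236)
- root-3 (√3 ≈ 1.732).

5:3

60.90/36.83 ≈ 1.654. Nearest candidates are 5:3 (1.667, off by 0.013) and golden ratio (1.618, off by 0.036).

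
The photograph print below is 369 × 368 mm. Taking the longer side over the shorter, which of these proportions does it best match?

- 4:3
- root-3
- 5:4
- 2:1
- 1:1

1:1

Ratio = 369 / 368 ≈ 1.003.
Distances: 4:3 1.333 (Δ 0.330); root-3 1.732 (Δ 0.729); 5:4 1.250 (Δ 0.247); 2:1 2.000 (Δ 0.997); 1:1 1.000 (Δ 0.003).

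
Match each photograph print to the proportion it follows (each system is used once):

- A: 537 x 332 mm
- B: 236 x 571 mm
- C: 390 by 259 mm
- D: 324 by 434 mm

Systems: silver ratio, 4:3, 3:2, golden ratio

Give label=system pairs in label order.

A=golden ratio, B=silver ratio, C=3:2, D=4:3

A = 537/332 ≈ 1.617 → golden ratio (1.618)
B = 571/236 ≈ 2.419 → silver ratio (2.414)
C = 390/259 ≈ 1.506 → 3:2 (1.500)
D = 434/324 ≈ 1.340 → 4:3 (1.333)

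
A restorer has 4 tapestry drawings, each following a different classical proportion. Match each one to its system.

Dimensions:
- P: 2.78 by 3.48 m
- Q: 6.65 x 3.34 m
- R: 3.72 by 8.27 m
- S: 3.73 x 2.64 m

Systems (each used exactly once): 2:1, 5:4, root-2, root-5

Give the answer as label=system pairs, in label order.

Ratios: P ≈ 1.252; Q ≈ 1.991; R ≈ 2.223; S ≈ 1.413.
Targets: 2:1 ≈ 2.000; 5:4 ≈ 1.250; root-2 ≈ 1.414; root-5 ≈ 2.236.

P=5:4, Q=2:1, R=root-5, S=root-2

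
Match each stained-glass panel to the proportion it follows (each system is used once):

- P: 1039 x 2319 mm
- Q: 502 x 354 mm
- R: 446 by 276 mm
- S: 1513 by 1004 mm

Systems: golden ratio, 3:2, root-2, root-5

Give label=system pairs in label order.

Ratios: P ≈ 2.232; Q ≈ 1.418; R ≈ 1.616; S ≈ 1.507.
Targets: golden ratio ≈ 1.618; 3:2 ≈ 1.500; root-2 ≈ 1.414; root-5 ≈ 2.236.

P=root-5, Q=root-2, R=golden ratio, S=3:2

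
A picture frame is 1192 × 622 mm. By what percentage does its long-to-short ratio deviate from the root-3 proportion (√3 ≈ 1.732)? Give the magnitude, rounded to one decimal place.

Ratio = 1192 / 622 ≈ 1.9164.
Ideal root-3 ≈ 1.7321. |1.9164 − 1.7321| / 1.7321 ≈ 10.64% → 10.6%.

10.6%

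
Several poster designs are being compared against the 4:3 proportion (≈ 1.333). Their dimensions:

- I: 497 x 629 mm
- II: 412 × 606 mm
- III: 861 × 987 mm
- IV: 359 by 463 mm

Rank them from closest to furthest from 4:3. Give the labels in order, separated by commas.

Ratios: I = 629 / 497 ≈ 1.266; II = 606 / 412 ≈ 1.471; III = 987 / 861 ≈ 1.146; IV = 463 / 359 ≈ 1.290.
|Δ from 1.333|: I 0.067; II 0.138; III 0.187; IV 0.043.

IV, I, II, III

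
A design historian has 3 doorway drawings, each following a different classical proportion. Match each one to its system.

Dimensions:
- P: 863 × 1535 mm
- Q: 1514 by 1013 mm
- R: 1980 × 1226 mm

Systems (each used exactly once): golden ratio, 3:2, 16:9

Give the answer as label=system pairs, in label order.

P = 1535/863 ≈ 1.779 → 16:9 (1.778)
Q = 1514/1013 ≈ 1.495 → 3:2 (1.500)
R = 1980/1226 ≈ 1.615 → golden ratio (1.618)

P=16:9, Q=3:2, R=golden ratio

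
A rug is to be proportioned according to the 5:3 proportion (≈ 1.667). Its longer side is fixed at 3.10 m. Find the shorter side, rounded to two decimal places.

1.86 m

5:3 ≈ 1.66667.
Shorter side = 3.10 ÷ 1.66667 ≈ 1.8600 → 1.86 m.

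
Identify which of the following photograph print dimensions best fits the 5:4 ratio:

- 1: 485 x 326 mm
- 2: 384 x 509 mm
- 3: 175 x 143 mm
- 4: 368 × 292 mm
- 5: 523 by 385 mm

Target 5:4 ≈ 1.250.
1: 1.488 (Δ0.238)  2: 1.326 (Δ0.076)  3: 1.224 (Δ0.026)  4: 1.260 (Δ0.010)  5: 1.358 (Δ0.108)

4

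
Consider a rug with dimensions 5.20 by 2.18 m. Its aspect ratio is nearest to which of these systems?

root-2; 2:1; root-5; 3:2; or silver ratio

silver ratio

Ratio = 5.20 / 2.18 ≈ 2.385.
Distances: root-2 1.414 (Δ 0.971); 2:1 2.000 (Δ 0.385); root-5 2.236 (Δ 0.149); 3:2 1.500 (Δ 0.885); silver ratio 2.414 (Δ 0.029).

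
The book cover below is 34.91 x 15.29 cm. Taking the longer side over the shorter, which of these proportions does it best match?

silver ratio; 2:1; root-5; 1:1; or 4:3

root-5

Ratio = 34.91 / 15.29 ≈ 2.283.
Distances: silver ratio 2.414 (Δ 0.131); 2:1 2.000 (Δ 0.283); root-5 2.236 (Δ 0.047); 1:1 1.000 (Δ 1.283); 4:3 1.333 (Δ 0.950).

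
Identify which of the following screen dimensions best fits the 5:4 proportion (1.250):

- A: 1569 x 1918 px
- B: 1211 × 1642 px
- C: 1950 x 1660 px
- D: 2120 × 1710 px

Target 5:4 ≈ 1.250.
A: 1.222 (Δ0.028)  B: 1.356 (Δ0.106)  C: 1.175 (Δ0.075)  D: 1.240 (Δ0.010)

D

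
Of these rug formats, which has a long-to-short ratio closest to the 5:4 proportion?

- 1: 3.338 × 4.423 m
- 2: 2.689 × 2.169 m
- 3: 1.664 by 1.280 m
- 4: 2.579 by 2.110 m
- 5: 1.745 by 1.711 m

Ratios (long/short): 1 ≈ 1.325; 2 ≈ 1.240; 3 ≈ 1.300; 4 ≈ 1.222; 5 ≈ 1.020.
5:4 ≈ 1.250; option 2 is nearest (Δ 0.010).

2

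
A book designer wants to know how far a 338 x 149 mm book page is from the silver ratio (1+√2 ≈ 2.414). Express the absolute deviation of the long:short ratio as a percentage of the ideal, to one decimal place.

6.0%

Ratio = 338 / 149 ≈ 2.2685.
Ideal silver ratio ≈ 2.4142. |2.2685 − 2.4142| / 2.4142 ≈ 6.04% → 6.0%.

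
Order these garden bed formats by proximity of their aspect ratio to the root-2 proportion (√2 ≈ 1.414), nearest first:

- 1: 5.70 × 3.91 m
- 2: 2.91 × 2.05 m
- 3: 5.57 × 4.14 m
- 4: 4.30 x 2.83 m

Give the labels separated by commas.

2, 1, 3, 4

1: 5.70/3.91 ≈ 1.458 → |1.458 − 1.414| = 0.044
2: 2.91/2.05 ≈ 1.420 → |1.420 − 1.414| = 0.006
3: 5.57/4.14 ≈ 1.345 → |1.345 − 1.414| = 0.069
4: 4.30/2.83 ≈ 1.519 → |1.519 − 1.414| = 0.105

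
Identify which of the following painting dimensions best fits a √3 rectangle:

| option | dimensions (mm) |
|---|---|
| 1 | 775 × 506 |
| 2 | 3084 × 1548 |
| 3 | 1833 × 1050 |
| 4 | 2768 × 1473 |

Ratios (long/short): 1 ≈ 1.532; 2 ≈ 1.992; 3 ≈ 1.746; 4 ≈ 1.879.
root-3 ≈ 1.732; option 3 is nearest (Δ 0.014).

3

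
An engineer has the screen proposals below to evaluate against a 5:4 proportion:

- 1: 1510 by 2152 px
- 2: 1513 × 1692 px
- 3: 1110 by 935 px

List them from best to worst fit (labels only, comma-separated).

3, 2, 1

1: 2152/1510 ≈ 1.425 → |1.425 − 1.250| = 0.175
2: 1692/1513 ≈ 1.118 → |1.118 − 1.250| = 0.132
3: 1110/935 ≈ 1.187 → |1.187 − 1.250| = 0.063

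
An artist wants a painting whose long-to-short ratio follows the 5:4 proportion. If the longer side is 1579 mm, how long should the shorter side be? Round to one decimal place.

5:4 = 1.25000.
Shorter side = 1579 ÷ 1.25000 ≈ 1263.200 → 1263.2 mm.

1263.2 mm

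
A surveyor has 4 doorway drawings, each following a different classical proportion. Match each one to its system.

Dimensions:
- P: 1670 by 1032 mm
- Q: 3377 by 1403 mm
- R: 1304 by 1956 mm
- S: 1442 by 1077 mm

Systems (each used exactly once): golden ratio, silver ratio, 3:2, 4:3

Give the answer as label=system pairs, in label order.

Ratios: P ≈ 1.618; Q ≈ 2.407; R ≈ 1.500; S ≈ 1.339.
Targets: golden ratio ≈ 1.618; silver ratio ≈ 2.414; 3:2 ≈ 1.500; 4:3 ≈ 1.333.

P=golden ratio, Q=silver ratio, R=3:2, S=4:3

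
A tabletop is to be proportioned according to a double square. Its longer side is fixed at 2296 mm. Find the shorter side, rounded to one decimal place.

1148.0 mm

2:1 = 2.00000.
Shorter side = 2296 ÷ 2.00000 ≈ 1148.000 → 1148.0 mm.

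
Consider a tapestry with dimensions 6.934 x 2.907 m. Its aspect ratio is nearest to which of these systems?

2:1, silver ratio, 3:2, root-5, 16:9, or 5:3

silver ratio

Ratio = 6.934 / 2.907 ≈ 2.385.
Distances: 2:1 2.000 (Δ 0.385); silver ratio 2.414 (Δ 0.029); 3:2 1.500 (Δ 0.885); root-5 2.236 (Δ 0.149); 16:9 1.778 (Δ 0.607); 5:3 1.667 (Δ 0.718).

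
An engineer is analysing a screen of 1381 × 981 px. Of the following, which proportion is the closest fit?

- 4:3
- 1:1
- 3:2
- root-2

root-2

Ratio = 1381 / 981 ≈ 1.408.
Distances: 4:3 1.333 (Δ 0.075); 1:1 1.000 (Δ 0.408); 3:2 1.500 (Δ 0.092); root-2 1.414 (Δ 0.006).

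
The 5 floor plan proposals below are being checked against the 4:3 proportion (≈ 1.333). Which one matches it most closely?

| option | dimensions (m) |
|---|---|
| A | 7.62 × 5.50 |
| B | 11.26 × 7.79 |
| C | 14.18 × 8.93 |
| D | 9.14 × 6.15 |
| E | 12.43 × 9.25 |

E

Target 4:3 ≈ 1.333.
A: 1.385 (Δ0.052)  B: 1.445 (Δ0.112)  C: 1.588 (Δ0.255)  D: 1.486 (Δ0.153)  E: 1.344 (Δ0.011)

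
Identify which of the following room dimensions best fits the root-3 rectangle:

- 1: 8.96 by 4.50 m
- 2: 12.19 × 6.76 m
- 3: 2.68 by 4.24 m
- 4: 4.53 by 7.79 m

4

Target root-3 ≈ 1.732.
1: 1.991 (Δ0.259)  2: 1.803 (Δ0.071)  3: 1.582 (Δ0.150)  4: 1.720 (Δ0.012)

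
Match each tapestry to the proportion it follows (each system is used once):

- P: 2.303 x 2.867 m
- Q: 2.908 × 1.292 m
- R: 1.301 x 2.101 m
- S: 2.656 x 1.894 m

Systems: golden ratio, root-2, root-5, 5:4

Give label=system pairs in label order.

P=5:4, Q=root-5, R=golden ratio, S=root-2

Ratios: P ≈ 1.245; Q ≈ 2.251; R ≈ 1.615; S ≈ 1.402.
Targets: golden ratio ≈ 1.618; root-2 ≈ 1.414; root-5 ≈ 2.236; 5:4 ≈ 1.250.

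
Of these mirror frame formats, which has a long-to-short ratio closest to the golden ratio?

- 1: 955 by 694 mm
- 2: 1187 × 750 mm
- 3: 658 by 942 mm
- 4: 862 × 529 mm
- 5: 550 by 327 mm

4

Ratios (long/short): 1 ≈ 1.376; 2 ≈ 1.583; 3 ≈ 1.432; 4 ≈ 1.629; 5 ≈ 1.682.
golden ratio ≈ 1.618; option 4 is nearest (Δ 0.011).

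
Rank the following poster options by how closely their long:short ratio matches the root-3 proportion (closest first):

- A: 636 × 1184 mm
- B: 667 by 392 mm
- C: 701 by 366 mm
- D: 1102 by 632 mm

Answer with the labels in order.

D, B, A, C

A: 1184/636 ≈ 1.862 → |1.862 − 1.732| = 0.130
B: 667/392 ≈ 1.702 → |1.702 − 1.732| = 0.030
C: 701/366 ≈ 1.915 → |1.915 − 1.732| = 0.183
D: 1102/632 ≈ 1.744 → |1.744 − 1.732| = 0.012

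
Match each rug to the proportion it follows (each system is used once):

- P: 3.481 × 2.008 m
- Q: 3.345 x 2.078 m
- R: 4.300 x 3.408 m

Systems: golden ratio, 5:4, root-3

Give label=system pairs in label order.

P = 3.481/2.008 ≈ 1.734 → root-3 (1.732)
Q = 3.345/2.078 ≈ 1.610 → golden ratio (1.618)
R = 4.300/3.408 ≈ 1.262 → 5:4 (1.250)

P=root-3, Q=golden ratio, R=5:4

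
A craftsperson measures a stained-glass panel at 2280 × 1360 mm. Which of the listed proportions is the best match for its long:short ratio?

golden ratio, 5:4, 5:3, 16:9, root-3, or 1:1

5:3

2280/1360 ≈ 1.676. Nearest candidates are 5:3 (1.667, off by 0.009) and root-3 (1.732, off by 0.056).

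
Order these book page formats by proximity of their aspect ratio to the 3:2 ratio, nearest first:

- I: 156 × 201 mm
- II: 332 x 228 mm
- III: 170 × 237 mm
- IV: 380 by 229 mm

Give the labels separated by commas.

II, III, IV, I

I: 201/156 ≈ 1.288 → |1.288 − 1.500| = 0.212
II: 332/228 ≈ 1.456 → |1.456 − 1.500| = 0.044
III: 237/170 ≈ 1.394 → |1.394 − 1.500| = 0.106
IV: 380/229 ≈ 1.659 → |1.659 − 1.500| = 0.159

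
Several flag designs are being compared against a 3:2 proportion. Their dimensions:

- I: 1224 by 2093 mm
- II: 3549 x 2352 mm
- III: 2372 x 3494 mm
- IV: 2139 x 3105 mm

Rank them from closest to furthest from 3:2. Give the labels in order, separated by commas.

II, III, IV, I

I: 2093/1224 ≈ 1.710 → |1.710 − 1.500| = 0.210
II: 3549/2352 ≈ 1.509 → |1.509 − 1.500| = 0.009
III: 3494/2372 ≈ 1.473 → |1.473 − 1.500| = 0.027
IV: 3105/2139 ≈ 1.452 → |1.452 − 1.500| = 0.048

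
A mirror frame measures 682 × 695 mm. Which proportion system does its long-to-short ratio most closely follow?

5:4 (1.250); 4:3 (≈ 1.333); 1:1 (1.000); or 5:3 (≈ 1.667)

1:1

Ratio = 695 / 682 ≈ 1.019.
Distances: 5:4 1.250 (Δ 0.231); 4:3 1.333 (Δ 0.314); 1:1 1.000 (Δ 0.019); 5:3 1.667 (Δ 0.648).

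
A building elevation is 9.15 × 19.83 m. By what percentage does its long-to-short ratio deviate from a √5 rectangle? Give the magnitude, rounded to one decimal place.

Ratio = 19.83 / 9.15 ≈ 2.1672.
Ideal root-5 ≈ 2.2361. |2.1672 − 2.2361| / 2.2361 ≈ 3.08% → 3.1%.

3.1%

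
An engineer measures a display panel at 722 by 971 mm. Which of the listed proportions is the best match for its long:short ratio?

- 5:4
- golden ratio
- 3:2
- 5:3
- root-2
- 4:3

971/722 ≈ 1.345. Nearest candidates are 4:3 (1.333, off by 0.012) and root-2 (1.414, off by 0.069).

4:3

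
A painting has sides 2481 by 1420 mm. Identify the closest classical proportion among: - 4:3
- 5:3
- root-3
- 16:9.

root-3

2481/1420 ≈ 1.747. Nearest candidates are root-3 (1.732, off by 0.015) and 16:9 (1.778, off by 0.031).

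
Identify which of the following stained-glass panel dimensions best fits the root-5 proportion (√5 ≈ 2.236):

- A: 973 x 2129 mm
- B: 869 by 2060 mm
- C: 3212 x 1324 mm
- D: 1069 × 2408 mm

Target root-5 ≈ 2.236.
A: 2.188 (Δ0.048)  B: 2.371 (Δ0.135)  C: 2.426 (Δ0.190)  D: 2.253 (Δ0.017)

D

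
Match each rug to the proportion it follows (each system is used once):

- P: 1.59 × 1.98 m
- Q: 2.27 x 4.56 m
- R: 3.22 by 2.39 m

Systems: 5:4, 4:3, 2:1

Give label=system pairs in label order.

Ratios: P ≈ 1.245; Q ≈ 2.009; R ≈ 1.347.
Targets: 5:4 ≈ 1.250; 4:3 ≈ 1.333; 2:1 ≈ 2.000.

P=5:4, Q=2:1, R=4:3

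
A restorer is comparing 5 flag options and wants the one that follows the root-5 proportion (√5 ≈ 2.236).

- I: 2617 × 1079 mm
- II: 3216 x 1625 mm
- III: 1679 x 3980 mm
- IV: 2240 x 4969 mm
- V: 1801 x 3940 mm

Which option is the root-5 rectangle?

Target root-5 ≈ 2.236.
I: 2.425 (Δ0.189)  II: 1.979 (Δ0.257)  III: 2.370 (Δ0.134)  IV: 2.218 (Δ0.018)  V: 2.188 (Δ0.048)

IV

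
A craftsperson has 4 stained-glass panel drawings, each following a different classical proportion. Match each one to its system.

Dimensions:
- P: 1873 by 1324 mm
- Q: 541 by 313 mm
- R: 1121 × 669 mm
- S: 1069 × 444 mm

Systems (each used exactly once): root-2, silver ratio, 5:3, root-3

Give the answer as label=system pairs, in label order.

P = 1873/1324 ≈ 1.415 → root-2 (1.414)
Q = 541/313 ≈ 1.728 → root-3 (1.732)
R = 1121/669 ≈ 1.676 → 5:3 (1.667)
S = 1069/444 ≈ 2.408 → silver ratio (2.414)

P=root-2, Q=root-3, R=5:3, S=silver ratio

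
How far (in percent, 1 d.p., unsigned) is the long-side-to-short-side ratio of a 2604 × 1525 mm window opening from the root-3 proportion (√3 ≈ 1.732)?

Ratio = 2604 / 1525 ≈ 1.7075.
Ideal root-3 ≈ 1.7321. |1.7075 − 1.7321| / 1.7321 ≈ 1.42% → 1.4%.

1.4%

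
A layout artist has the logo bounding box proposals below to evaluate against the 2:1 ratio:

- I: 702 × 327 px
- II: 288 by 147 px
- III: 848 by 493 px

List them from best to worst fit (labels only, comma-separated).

II, I, III

Ratios: I = 702 / 327 ≈ 2.147; II = 288 / 147 ≈ 1.959; III = 848 / 493 ≈ 1.720.
|Δ from 2.000|: I 0.147; II 0.041; III 0.280.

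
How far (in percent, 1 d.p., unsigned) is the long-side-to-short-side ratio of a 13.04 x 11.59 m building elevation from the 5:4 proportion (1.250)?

10.0%

Ratio = 13.04 / 11.59 ≈ 1.1251.
Ideal 5:4 = 1.2500. |1.1251 − 1.2500| / 1.2500 ≈ 9.99% → 10.0%.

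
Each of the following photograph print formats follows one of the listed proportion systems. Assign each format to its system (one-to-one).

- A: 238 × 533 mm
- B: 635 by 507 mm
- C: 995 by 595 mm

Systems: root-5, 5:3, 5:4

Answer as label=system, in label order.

A=root-5, B=5:4, C=5:3

A = 533/238 ≈ 2.239 → root-5 (2.236)
B = 635/507 ≈ 1.252 → 5:4 (1.250)
C = 995/595 ≈ 1.672 → 5:3 (1.667)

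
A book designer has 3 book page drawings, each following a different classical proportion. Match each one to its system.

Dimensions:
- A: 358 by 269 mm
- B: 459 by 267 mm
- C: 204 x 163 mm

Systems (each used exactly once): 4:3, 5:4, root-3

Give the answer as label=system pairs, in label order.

A=4:3, B=root-3, C=5:4

A = 358/269 ≈ 1.331 → 4:3 (1.333)
B = 459/267 ≈ 1.719 → root-3 (1.732)
C = 204/163 ≈ 1.252 → 5:4 (1.250)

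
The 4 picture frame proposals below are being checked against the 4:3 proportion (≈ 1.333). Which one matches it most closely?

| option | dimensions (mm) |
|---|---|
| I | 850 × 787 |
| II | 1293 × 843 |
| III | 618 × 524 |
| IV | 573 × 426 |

Target 4:3 ≈ 1.333.
I: 1.080 (Δ0.253)  II: 1.534 (Δ0.201)  III: 1.179 (Δ0.154)  IV: 1.345 (Δ0.012)

IV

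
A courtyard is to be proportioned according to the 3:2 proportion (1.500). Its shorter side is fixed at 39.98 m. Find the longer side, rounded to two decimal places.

3:2 = 1.50000.
Longer side = 39.98 × 1.50000 ≈ 59.9700 → 59.97 m.

59.97 m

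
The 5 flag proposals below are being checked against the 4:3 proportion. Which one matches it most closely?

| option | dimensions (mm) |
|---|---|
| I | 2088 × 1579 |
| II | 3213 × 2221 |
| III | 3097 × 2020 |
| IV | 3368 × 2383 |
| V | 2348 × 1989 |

I

Target 4:3 ≈ 1.333.
I: 1.322 (Δ0.011)  II: 1.447 (Δ0.114)  III: 1.533 (Δ0.200)  IV: 1.413 (Δ0.080)  V: 1.180 (Δ0.153)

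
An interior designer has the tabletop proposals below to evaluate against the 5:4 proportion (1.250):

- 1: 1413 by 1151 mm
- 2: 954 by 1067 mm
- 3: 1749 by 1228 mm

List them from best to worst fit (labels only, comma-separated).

Ratios: 1 = 1413 / 1151 ≈ 1.228; 2 = 1067 / 954 ≈ 1.118; 3 = 1749 / 1228 ≈ 1.424.
|Δ from 1.250|: 1 0.022; 2 0.132; 3 0.174.

1, 2, 3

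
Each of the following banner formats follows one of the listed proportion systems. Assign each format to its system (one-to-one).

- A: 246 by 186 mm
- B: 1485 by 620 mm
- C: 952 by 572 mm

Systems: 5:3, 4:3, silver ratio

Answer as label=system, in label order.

A=4:3, B=silver ratio, C=5:3

A = 246/186 ≈ 1.323 → 4:3 (1.333)
B = 1485/620 ≈ 2.395 → silver ratio (2.414)
C = 952/572 ≈ 1.664 → 5:3 (1.667)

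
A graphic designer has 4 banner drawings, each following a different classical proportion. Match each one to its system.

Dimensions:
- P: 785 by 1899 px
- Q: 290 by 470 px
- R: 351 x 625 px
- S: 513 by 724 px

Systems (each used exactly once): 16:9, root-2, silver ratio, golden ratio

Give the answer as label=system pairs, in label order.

Ratios: P ≈ 2.419; Q ≈ 1.621; R ≈ 1.781; S ≈ 1.411.
Targets: 16:9 ≈ 1.778; root-2 ≈ 1.414; silver ratio ≈ 2.414; golden ratio ≈ 1.618.

P=silver ratio, Q=golden ratio, R=16:9, S=root-2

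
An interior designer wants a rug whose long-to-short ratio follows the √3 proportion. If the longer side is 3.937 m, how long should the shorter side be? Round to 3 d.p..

2.273 m

root-3 ≈ 1.73205.
Shorter side = 3.937 ÷ 1.73205 ≈ 2.27303 → 2.273 m.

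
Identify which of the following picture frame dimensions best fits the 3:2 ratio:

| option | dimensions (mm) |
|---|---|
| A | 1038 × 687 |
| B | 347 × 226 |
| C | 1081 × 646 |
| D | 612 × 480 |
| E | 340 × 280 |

Target 3:2 ≈ 1.500.
A: 1.511 (Δ0.011)  B: 1.535 (Δ0.035)  C: 1.673 (Δ0.173)  D: 1.275 (Δ0.225)  E: 1.214 (Δ0.286)

A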